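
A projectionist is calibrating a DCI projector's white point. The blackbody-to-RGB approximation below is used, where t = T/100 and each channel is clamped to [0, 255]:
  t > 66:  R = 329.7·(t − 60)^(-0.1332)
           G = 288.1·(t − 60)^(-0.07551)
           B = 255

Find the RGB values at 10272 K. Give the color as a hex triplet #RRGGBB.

#C8D9FF

t = 10272/100 = 102.72; the t > 66 branch applies.
R = 329.7·(102.72 − 60)^(-0.1332) = 329.7·42.72^(-0.1332) = 329.7·0.60646 = 199.949.
G = 288.1·(102.72 − 60)^(-0.07551) = 288.1·42.72^(-0.07551) = 288.1·0.75313 = 216.977.
B = 255 by definition for t > 66.
Rounded: (200, 217, 255).
In hex: #C8D9FF.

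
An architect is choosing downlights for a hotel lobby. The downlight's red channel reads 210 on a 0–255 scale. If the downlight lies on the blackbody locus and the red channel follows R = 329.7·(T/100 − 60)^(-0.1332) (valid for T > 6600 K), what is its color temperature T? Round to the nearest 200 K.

(t − 60)^(-0.1332) = 210/329.7 = 0.63694.
t − 60 = 0.63694^(1/-0.1332) = 0.63694^(-7.508) = 29.561, so t = 89.561.
T = 100·t = 8956 K → 9000 K to the nearest 200 K.

9000 K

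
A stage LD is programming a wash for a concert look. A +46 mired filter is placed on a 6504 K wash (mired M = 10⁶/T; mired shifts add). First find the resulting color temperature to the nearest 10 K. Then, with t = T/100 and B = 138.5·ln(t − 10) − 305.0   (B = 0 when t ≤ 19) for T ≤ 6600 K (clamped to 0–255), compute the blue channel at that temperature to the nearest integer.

M_in = 10⁶/6504 = 153.75; M_out = 153.75 + (+46) = 199.75.
T_out = 10⁶/199.75 = 5006.2 K → 5010 K; t = 50.1.
B = 138.5·ln(50.1 − 10) − 305.0 = 138.5·ln 40.1 − 305.0 = 138.5·3.6914 − 305.0 = 206.256.
Rounded: 206.

206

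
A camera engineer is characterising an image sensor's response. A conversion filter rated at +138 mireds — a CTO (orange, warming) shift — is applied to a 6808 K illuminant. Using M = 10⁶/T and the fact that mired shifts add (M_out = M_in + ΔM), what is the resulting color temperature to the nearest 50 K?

M_in = 10⁶/6808 = 146.89 mireds.
M_out = 146.89 + (+138) = 284.89 mireds.
T_out = 10⁶/284.89 = 3510.2 K → 3500 K.

3500 K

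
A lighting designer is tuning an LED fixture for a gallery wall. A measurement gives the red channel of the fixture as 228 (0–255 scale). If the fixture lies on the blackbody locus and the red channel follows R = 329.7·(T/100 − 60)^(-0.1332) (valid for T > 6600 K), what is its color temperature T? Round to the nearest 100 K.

7600 K

(t − 60)^(-0.1332) = 228/329.7 = 0.69154.
t − 60 = 0.69154^(1/-0.1332) = 0.69154^(-7.508) = 15.943, so t = 75.943.
T = 100·t = 7594 K → 7600 K to the nearest 100 K.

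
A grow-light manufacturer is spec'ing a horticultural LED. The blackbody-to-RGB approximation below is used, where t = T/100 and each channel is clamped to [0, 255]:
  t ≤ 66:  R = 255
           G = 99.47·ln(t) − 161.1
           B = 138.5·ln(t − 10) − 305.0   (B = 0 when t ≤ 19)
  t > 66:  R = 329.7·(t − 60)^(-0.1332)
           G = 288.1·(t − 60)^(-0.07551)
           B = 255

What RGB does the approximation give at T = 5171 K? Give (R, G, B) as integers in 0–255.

t = 5171/100 = 51.71; the t ≤ 66 branch applies.
R = 255 by definition for t ≤ 66.
G = 99.47·ln 51.71 − 161.1 = 99.47·3.9457 − 161.1 = 231.374.
B = 138.5·ln(51.71 − 10) − 305.0 = 138.5·ln 41.71 − 305.0 = 138.5·3.7307 − 305.0 = 211.708.
Rounded: (255, 231, 212).

(255, 231, 212)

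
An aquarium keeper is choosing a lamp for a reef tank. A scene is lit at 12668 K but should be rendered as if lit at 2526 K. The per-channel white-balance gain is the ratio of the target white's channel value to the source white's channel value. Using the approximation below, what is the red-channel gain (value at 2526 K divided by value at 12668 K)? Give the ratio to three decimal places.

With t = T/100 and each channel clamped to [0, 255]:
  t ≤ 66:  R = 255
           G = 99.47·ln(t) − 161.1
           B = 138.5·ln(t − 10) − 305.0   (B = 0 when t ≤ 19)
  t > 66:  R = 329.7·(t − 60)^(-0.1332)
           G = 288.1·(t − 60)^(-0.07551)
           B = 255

At 12668 K (t = 126.68):
  R = 329.7·(126.68 − 60)^(-0.1332) = 329.7·66.68^(-0.1332) = 329.7·0.57154 = 188.436.
At 2526 K (t = 25.26):
  R = 255 by definition for t ≤ 66.
Gain = 255.000 / 188.436 = 1.3532 → 1.353.

1.353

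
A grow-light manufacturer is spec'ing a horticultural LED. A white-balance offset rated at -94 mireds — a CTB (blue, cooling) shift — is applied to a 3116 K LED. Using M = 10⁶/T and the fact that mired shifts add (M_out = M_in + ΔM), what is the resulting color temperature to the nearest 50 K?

M_in = 10⁶/3116 = 320.92 mireds.
M_out = 320.92 + (-94) = 226.92 mireds.
T_out = 10⁶/226.92 = 4406.8 K → 4400 K.

4400 K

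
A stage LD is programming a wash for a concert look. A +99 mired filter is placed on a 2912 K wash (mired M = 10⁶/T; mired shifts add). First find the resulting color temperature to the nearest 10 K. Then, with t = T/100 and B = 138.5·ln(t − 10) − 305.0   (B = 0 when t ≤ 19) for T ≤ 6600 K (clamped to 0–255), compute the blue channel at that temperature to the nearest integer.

46

M_in = 10⁶/2912 = 343.41; M_out = 343.41 + (+99) = 442.41.
T_out = 10⁶/442.41 = 2260.4 K → 2260 K; t = 22.6.
B = 138.5·ln(22.6 − 10) − 305.0 = 138.5·ln 12.6 − 305.0 = 138.5·2.5337 − 305.0 = 45.917.
Rounded: 46.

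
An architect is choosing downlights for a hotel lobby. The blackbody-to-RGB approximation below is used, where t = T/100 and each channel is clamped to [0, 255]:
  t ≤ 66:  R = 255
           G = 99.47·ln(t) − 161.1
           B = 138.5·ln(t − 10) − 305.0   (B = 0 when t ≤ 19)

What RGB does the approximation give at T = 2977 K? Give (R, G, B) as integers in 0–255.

(255, 176, 108)

t = 2977/100 = 29.77; the t ≤ 66 branch applies.
R = 255 by definition for t ≤ 66.
G = 99.47·ln 29.77 − 161.1 = 99.47·3.3935 − 161.1 = 176.452.
B = 138.5·ln(29.77 − 10) − 305.0 = 138.5·ln 19.77 − 305.0 = 138.5·2.9842 − 305.0 = 108.307.
Rounded: (255, 176, 108).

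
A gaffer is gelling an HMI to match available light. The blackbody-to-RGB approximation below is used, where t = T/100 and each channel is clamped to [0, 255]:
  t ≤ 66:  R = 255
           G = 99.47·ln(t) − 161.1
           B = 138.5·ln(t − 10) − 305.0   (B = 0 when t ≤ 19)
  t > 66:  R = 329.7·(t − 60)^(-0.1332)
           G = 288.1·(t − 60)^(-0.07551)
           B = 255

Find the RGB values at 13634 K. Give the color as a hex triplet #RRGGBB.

#B9D0FF

t = 13634/100 = 136.34; the t > 66 branch applies.
R = 329.7·(136.34 − 60)^(-0.1332) = 329.7·76.34^(-0.1332) = 329.7·0.56133 = 185.070.
G = 288.1·(136.34 − 60)^(-0.07551) = 288.1·76.34^(-0.07551) = 288.1·0.72083 = 207.671.
B = 255 by definition for t > 66.
Rounded: (185, 208, 255).
In hex: #B9D0FF.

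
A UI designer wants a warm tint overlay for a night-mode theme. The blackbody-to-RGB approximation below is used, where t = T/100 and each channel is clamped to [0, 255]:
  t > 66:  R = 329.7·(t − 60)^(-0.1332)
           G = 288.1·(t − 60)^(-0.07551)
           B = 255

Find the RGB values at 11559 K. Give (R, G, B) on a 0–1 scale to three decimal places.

(0.757, 0.834, 1.000)

t = 11559/100 = 115.59; the t > 66 branch applies.
R = 329.7·(115.59 − 60)^(-0.1332) = 329.7·55.59^(-0.1332) = 329.7·0.58555 = 193.057.
G = 288.1·(115.59 − 60)^(-0.07551) = 288.1·55.59^(-0.07551) = 288.1·0.73830 = 212.705.
B = 255 by definition for t > 66.
Dividing each by 255: (0.7571, 0.8341, 1.0000) → (0.757, 0.834, 1.000).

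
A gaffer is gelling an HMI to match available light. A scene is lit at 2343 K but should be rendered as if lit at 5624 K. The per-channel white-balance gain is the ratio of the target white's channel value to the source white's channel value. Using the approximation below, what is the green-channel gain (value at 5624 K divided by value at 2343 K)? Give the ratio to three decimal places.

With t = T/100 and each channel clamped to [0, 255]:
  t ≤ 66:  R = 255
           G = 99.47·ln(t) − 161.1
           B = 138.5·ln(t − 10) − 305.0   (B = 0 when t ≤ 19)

1.571

At 2343 K (t = 23.43):
  G = 99.47·ln 23.43 − 161.1 = 99.47·3.1540 − 161.1 = 152.630.
At 5624 K (t = 56.24):
  G = 99.47·ln 56.24 − 161.1 = 99.47·4.0296 − 161.1 = 239.727.
Gain = 239.727 / 152.630 = 1.5706 → 1.571.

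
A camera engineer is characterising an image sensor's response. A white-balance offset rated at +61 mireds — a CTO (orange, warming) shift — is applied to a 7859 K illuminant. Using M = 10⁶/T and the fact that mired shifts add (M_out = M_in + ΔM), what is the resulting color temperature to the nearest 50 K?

5300 K

M_in = 10⁶/7859 = 127.24 mireds.
M_out = 127.24 + (+61) = 188.24 mireds.
T_out = 10⁶/188.24 = 5312.3 K → 5300 K.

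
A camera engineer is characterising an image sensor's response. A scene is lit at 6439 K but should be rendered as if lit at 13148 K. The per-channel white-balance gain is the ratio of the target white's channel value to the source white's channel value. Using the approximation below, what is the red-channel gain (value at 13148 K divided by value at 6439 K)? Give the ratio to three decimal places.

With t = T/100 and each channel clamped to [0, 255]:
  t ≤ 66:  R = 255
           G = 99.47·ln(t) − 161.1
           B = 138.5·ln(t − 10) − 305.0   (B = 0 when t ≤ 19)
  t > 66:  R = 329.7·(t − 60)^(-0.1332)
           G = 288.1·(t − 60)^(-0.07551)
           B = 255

At 6439 K (t = 64.39):
  R = 255 by definition for t ≤ 66.
At 13148 K (t = 131.48):
  R = 329.7·(131.48 − 60)^(-0.1332) = 329.7·71.48^(-0.1332) = 329.7·0.56627 = 186.699.
Gain = 186.699 / 255.000 = 0.7322 → 0.732.

0.732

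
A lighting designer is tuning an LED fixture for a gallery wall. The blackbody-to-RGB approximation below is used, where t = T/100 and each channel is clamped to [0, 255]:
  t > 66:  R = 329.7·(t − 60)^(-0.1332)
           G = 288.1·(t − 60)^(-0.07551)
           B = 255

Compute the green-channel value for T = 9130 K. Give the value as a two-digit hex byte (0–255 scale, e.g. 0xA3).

t = 9130/100 = 91.3; the t > 66 branch applies.
G = 288.1·(91.3 − 60)^(-0.07551) = 288.1·31.3^(-0.07551) = 288.1·0.77103 = 222.134.
Rounded: 222; in hex, 0xDE.

0xDE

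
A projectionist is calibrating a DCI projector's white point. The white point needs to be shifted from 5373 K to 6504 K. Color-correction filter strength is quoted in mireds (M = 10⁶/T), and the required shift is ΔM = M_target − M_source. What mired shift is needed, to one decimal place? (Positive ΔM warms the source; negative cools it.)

M_source = 10⁶/5373 = 186.116; M_target = 10⁶/6504 = 153.752.
ΔM = 153.752 − 186.116 = -32.364 → -32.4 mireds, a cooling shift.

-32.4 mireds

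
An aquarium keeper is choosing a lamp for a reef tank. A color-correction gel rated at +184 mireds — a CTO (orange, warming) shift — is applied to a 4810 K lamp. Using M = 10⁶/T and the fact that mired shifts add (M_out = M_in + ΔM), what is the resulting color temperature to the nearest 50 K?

M_in = 10⁶/4810 = 207.90 mireds.
M_out = 207.90 + (+184) = 391.90 mireds.
T_out = 10⁶/391.90 = 2551.7 K → 2550 K.

2550 K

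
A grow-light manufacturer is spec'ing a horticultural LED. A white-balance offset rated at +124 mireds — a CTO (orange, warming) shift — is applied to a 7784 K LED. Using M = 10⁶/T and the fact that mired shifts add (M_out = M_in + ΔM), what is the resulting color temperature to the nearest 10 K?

M_in = 10⁶/7784 = 128.47 mireds.
M_out = 128.47 + (+124) = 252.47 mireds.
T_out = 10⁶/252.47 = 3960.9 K → 3960 K.

3960 K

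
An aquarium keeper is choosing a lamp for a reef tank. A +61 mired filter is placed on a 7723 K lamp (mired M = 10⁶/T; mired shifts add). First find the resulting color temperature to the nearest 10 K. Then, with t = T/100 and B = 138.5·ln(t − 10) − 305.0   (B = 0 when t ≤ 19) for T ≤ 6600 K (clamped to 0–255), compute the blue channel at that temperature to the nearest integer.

M_in = 10⁶/7723 = 129.48; M_out = 129.48 + (+61) = 190.48.
T_out = 10⁶/190.48 = 5249.8 K → 5250 K; t = 52.5.
B = 138.5·ln(52.5 − 10) − 305.0 = 138.5·ln 42.5 − 305.0 = 138.5·3.7495 − 305.0 = 214.306.
Rounded: 214.

214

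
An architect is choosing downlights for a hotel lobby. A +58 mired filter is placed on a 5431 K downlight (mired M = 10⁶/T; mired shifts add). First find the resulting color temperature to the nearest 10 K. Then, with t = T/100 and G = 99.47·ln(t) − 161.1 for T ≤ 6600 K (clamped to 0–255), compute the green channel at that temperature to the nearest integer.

209

M_in = 10⁶/5431 = 184.13; M_out = 184.13 + (+58) = 242.13.
T_out = 10⁶/242.13 = 4130.0 K → 4130 K; t = 41.3.
G = 99.47·ln 41.3 − 161.1 = 99.47·3.7209 − 161.1 = 209.014.
Rounded: 209.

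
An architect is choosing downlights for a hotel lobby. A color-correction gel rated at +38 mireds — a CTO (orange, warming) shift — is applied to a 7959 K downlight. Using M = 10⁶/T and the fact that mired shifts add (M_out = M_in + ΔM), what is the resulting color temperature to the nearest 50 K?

M_in = 10⁶/7959 = 125.64 mireds.
M_out = 125.64 + (+38) = 163.64 mireds.
T_out = 10⁶/163.64 = 6110.8 K → 6100 K.

6100 K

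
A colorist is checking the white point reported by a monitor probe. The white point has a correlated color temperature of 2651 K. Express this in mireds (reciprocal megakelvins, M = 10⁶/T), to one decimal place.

377.2 mireds

M = 10⁶ / 2651 = 377.216 → 377.2 mireds.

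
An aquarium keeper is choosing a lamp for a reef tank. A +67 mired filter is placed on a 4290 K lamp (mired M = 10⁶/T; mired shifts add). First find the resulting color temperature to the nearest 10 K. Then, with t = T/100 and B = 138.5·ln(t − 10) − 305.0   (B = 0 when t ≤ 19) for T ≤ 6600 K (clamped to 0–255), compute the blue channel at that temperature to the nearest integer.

M_in = 10⁶/4290 = 233.10; M_out = 233.10 + (+67) = 300.10.
T_out = 10⁶/300.10 = 3332.2 K → 3330 K; t = 33.3.
B = 138.5·ln(33.3 − 10) − 305.0 = 138.5·ln 23.3 − 305.0 = 138.5·3.1485 − 305.0 = 131.061.
Rounded: 131.

131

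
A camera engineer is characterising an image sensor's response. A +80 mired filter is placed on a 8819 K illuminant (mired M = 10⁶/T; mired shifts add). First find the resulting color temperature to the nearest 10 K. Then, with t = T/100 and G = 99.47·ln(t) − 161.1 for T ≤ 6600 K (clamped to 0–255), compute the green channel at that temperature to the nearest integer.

M_in = 10⁶/8819 = 113.39; M_out = 113.39 + (+80) = 193.39.
T_out = 10⁶/193.39 = 5170.9 K → 5170 K; t = 51.7.
G = 99.47·ln 51.7 − 161.1 = 99.47·3.9455 − 161.1 = 231.355.
Rounded: 231.

231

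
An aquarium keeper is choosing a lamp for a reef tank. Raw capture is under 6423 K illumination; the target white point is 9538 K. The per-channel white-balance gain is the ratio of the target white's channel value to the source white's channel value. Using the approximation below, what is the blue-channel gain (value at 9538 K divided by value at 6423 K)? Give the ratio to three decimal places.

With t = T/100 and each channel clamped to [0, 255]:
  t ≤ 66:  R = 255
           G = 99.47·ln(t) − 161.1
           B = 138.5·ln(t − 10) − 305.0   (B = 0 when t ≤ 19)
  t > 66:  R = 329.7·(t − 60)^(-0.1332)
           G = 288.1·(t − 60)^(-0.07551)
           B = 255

At 6423 K (t = 64.23):
  B = 138.5·ln(64.23 − 10) − 305.0 = 138.5·ln 54.23 − 305.0 = 138.5·3.9932 − 305.0 = 248.063.
At 9538 K (t = 95.38):
  B = 255 by definition for t > 66.
Gain = 255.000 / 248.063 = 1.0280 → 1.028.

1.028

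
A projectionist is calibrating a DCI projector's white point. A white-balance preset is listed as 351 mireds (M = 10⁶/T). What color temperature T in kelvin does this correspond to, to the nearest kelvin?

2849 K

T = 10⁶ / 351 = 2849.00 K → 2849 K.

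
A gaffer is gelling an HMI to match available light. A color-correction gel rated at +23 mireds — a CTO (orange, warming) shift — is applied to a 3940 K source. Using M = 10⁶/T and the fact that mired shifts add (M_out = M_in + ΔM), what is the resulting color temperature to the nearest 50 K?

3600 K

M_in = 10⁶/3940 = 253.81 mireds.
M_out = 253.81 + (+23) = 276.81 mireds.
T_out = 10⁶/276.81 = 3612.6 K → 3600 K.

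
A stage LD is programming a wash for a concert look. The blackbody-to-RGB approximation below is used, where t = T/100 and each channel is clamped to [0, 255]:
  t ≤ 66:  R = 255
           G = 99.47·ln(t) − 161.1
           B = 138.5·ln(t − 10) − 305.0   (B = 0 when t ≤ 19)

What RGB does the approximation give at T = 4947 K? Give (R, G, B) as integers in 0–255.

(255, 227, 204)

t = 4947/100 = 49.47; the t ≤ 66 branch applies.
R = 255 by definition for t ≤ 66.
G = 99.47·ln 49.47 − 161.1 = 99.47·3.9014 − 161.1 = 226.969.
B = 138.5·ln(49.47 − 10) − 305.0 = 138.5·ln 39.47 − 305.0 = 138.5·3.6755 − 305.0 = 204.062.
Rounded: (255, 227, 204).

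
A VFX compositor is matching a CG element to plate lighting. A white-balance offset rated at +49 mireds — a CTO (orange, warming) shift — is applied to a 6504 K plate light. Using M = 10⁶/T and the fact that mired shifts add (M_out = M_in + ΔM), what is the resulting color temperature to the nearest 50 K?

M_in = 10⁶/6504 = 153.75 mireds.
M_out = 153.75 + (+49) = 202.75 mireds.
T_out = 10⁶/202.75 = 4932.1 K → 4950 K.

4950 K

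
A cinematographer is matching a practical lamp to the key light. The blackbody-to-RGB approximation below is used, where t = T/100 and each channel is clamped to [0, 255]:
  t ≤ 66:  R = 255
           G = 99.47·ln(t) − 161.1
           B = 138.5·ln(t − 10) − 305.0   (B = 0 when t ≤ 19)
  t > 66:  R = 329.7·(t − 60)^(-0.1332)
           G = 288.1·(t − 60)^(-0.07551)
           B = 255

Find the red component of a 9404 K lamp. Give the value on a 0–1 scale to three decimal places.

t = 9404/100 = 94.04; the t > 66 branch applies.
R = 329.7·(94.04 − 60)^(-0.1332) = 329.7·34.04^(-0.1332) = 329.7·0.62508 = 206.090.
On a 0–1 scale: 206.090/255 = 0.8082 → 0.808.

0.808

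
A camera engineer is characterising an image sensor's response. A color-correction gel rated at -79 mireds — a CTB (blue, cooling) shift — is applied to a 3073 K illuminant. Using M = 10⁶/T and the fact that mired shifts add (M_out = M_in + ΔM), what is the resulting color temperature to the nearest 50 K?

M_in = 10⁶/3073 = 325.41 mireds.
M_out = 325.41 + (-79) = 246.41 mireds.
T_out = 10⁶/246.41 = 4058.2 K → 4050 K.

4050 K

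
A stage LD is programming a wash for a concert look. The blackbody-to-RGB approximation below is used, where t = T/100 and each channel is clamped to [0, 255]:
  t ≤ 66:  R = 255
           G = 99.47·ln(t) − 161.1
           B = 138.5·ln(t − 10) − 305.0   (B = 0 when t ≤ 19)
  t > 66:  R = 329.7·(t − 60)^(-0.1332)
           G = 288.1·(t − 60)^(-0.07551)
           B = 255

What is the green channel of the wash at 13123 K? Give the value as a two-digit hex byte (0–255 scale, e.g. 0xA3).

t = 13123/100 = 131.23; the t > 66 branch applies.
G = 288.1·(131.23 − 60)^(-0.07551) = 288.1·71.23^(-0.07551) = 288.1·0.72461 = 208.761.
Rounded: 209; in hex, 0xD1.

0xD1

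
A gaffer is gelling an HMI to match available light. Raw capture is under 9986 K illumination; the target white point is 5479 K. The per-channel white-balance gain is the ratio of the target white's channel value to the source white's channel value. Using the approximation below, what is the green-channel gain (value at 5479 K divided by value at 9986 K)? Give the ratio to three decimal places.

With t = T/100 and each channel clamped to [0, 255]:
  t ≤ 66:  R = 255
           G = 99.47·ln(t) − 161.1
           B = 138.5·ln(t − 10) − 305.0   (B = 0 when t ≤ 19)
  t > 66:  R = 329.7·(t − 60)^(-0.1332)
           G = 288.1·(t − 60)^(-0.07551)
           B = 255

At 9986 K (t = 99.86):
  G = 288.1·(99.86 − 60)^(-0.07551) = 288.1·39.86^(-0.07551) = 288.1·0.75708 = 218.116.
At 5479 K (t = 54.79):
  G = 99.47·ln 54.79 − 161.1 = 99.47·4.0035 − 161.1 = 237.129.
Gain = 237.129 / 218.116 = 1.0872 → 1.087.

1.087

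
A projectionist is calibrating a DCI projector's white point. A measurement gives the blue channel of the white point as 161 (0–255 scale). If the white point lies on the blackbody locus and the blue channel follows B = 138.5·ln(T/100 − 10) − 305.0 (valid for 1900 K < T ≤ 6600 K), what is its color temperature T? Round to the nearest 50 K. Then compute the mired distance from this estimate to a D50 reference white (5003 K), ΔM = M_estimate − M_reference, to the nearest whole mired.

+57 mireds

ln(t − 10) = (161 + 305.0) / 138.5 = 3.3646.
t − 10 = e^3.3646 = 28.923, so t = 38.923.
T = 100·t = 3892 K → 3900 K to the nearest 50 K.
M_estimate = 10⁶/3900 = 256.41; M_reference = 10⁶/5003 = 199.88.
ΔM = 256.41 − 199.88 = 56.53 → +57 mireds.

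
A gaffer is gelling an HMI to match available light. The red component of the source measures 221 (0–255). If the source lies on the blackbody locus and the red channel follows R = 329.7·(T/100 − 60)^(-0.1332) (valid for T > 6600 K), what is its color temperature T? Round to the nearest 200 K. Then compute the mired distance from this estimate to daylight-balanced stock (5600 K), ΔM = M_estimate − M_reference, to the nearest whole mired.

-54 mireds

(t − 60)^(-0.1332) = 221/329.7 = 0.67031.
t − 60 = 0.67031^(1/-0.1332) = 0.67031^(-7.508) = 20.149, so t = 80.149.
T = 100·t = 8015 K → 8000 K to the nearest 200 K.
M_estimate = 10⁶/8000 = 125.00; M_reference = 10⁶/5600 = 178.57.
ΔM = 125.00 − 178.57 = -53.57 → -54 mireds.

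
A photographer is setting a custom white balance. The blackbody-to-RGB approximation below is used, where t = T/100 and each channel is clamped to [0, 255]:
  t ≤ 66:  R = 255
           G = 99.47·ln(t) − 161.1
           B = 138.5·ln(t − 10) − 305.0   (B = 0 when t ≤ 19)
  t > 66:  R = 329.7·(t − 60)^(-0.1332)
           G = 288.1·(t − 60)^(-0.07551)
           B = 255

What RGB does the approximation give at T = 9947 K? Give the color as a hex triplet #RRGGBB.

t = 9947/100 = 99.47; the t > 66 branch applies.
R = 329.7·(99.47 − 60)^(-0.1332) = 329.7·39.47^(-0.1332) = 329.7·0.61288 = 202.067.
G = 288.1·(99.47 − 60)^(-0.07551) = 288.1·39.47^(-0.07551) = 288.1·0.75765 = 218.278.
B = 255 by definition for t > 66.
Rounded: (202, 218, 255).
In hex: #CADAFF.

#CADAFF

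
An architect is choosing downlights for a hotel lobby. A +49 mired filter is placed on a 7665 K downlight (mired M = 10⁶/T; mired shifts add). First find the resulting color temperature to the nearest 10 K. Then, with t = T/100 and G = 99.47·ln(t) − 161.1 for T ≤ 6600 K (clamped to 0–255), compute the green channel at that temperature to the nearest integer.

239

M_in = 10⁶/7665 = 130.46; M_out = 130.46 + (+49) = 179.46.
T_out = 10⁶/179.46 = 5572.2 K → 5570 K; t = 55.7.
G = 99.47·ln 55.7 − 161.1 = 99.47·4.0200 − 161.1 = 238.767.
Rounded: 239.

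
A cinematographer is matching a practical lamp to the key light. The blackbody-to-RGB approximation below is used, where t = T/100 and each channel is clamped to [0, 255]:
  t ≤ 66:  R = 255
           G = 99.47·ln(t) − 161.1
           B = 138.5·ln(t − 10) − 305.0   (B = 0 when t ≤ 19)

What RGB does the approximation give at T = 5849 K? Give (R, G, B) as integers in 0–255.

(255, 244, 233)

t = 5849/100 = 58.49; the t ≤ 66 branch applies.
R = 255 by definition for t ≤ 66.
G = 99.47·ln 58.49 − 161.1 = 99.47·4.0689 − 161.1 = 243.629.
B = 138.5·ln(58.49 − 10) − 305.0 = 138.5·ln 48.49 − 305.0 = 138.5·3.8814 − 305.0 = 232.568.
Rounded: (255, 244, 233).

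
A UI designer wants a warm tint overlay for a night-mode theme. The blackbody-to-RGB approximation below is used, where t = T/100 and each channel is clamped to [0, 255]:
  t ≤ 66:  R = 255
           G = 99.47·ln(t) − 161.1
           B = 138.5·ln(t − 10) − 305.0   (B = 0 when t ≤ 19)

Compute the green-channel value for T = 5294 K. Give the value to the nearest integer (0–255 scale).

234

t = 5294/100 = 52.94; the t ≤ 66 branch applies.
G = 99.47·ln 52.94 − 161.1 = 99.47·3.9692 − 161.1 = 233.712.
Rounded: 234.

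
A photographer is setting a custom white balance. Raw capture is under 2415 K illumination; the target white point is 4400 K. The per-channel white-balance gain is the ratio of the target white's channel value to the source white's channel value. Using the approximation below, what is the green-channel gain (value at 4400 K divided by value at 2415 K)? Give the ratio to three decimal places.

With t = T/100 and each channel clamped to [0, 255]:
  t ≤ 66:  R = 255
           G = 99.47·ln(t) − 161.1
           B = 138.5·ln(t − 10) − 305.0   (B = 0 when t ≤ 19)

1.383

At 2415 K (t = 24.15):
  G = 99.47·ln 24.15 − 161.1 = 99.47·3.1843 − 161.1 = 155.641.
At 4400 K (t = 44):
  G = 99.47·ln 44 − 161.1 = 99.47·3.7842 − 161.1 = 215.313.
Gain = 215.313 / 155.641 = 1.3834 → 1.383.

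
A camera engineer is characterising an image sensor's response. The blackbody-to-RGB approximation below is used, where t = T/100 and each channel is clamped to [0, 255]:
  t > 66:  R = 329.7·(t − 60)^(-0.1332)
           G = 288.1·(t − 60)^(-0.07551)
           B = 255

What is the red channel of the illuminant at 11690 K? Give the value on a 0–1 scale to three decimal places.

t = 11690/100 = 116.9; the t > 66 branch applies.
R = 329.7·(116.9 − 60)^(-0.1332) = 329.7·56.9^(-0.1332) = 329.7·0.58374 = 192.459.
On a 0–1 scale: 192.459/255 = 0.7547 → 0.755.

0.755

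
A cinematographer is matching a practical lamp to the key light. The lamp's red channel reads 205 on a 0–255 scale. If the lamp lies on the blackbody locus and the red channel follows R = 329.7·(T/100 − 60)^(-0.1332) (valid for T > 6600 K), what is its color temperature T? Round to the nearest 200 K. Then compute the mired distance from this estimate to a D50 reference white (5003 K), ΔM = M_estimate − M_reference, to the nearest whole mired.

(t − 60)^(-0.1332) = 205/329.7 = 0.62178.
t − 60 = 0.62178^(1/-0.1332) = 0.62178^(-7.508) = 35.423, so t = 95.423.
T = 100·t = 9542 K → 9600 K to the nearest 200 K.
M_estimate = 10⁶/9600 = 104.17; M_reference = 10⁶/5003 = 199.88.
ΔM = 104.17 − 199.88 = -95.71 → -96 mireds.

-96 mireds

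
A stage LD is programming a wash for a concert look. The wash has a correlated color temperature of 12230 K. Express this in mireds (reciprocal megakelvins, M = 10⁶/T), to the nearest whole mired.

82 mireds

M = 10⁶ / 12230 = 81.766 → 82 mireds.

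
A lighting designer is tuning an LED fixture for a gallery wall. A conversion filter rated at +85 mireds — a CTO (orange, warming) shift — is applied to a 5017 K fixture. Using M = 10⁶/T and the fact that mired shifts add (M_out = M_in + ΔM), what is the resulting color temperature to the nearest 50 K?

M_in = 10⁶/5017 = 199.32 mireds.
M_out = 199.32 + (+85) = 284.32 mireds.
T_out = 10⁶/284.32 = 3517.1 K → 3500 K.

3500 K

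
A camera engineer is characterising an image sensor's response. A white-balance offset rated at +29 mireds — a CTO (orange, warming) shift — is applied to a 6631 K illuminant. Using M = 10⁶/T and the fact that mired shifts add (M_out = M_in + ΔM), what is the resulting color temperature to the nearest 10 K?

5560 K

M_in = 10⁶/6631 = 150.81 mireds.
M_out = 150.81 + (+29) = 179.81 mireds.
T_out = 10⁶/179.81 = 5561.5 K → 5560 K.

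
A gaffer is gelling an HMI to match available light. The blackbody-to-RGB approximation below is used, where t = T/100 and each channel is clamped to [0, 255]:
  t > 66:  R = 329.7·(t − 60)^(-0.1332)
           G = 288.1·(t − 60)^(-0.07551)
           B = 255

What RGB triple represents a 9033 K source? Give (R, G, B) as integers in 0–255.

(209, 223, 255)

t = 9033/100 = 90.33; the t > 66 branch applies.
R = 329.7·(90.33 − 60)^(-0.1332) = 329.7·30.33^(-0.1332) = 329.7·0.63477 = 209.283.
G = 288.1·(90.33 − 60)^(-0.07551) = 288.1·30.33^(-0.07551) = 288.1·0.77287 = 222.662.
B = 255 by definition for t > 66.
Rounded: (209, 223, 255).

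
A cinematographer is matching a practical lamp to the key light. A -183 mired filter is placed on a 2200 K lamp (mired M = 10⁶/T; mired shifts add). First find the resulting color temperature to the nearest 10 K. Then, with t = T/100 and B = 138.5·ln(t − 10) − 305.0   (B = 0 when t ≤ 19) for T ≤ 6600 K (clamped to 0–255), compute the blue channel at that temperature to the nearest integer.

M_in = 10⁶/2200 = 454.55; M_out = 454.55 + (-183) = 271.55.
T_out = 10⁶/271.55 = 3682.6 K → 3680 K; t = 36.8.
B = 138.5·ln(36.8 − 10) − 305.0 = 138.5·ln 26.8 − 305.0 = 138.5·3.2884 − 305.0 = 150.444.
Rounded: 150.

150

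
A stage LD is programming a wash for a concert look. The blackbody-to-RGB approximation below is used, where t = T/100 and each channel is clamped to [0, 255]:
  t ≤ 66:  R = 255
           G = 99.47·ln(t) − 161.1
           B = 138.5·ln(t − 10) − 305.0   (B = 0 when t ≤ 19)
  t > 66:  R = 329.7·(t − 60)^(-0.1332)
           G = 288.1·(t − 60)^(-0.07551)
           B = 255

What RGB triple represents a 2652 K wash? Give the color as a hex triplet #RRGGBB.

t = 2652/100 = 26.52; the t ≤ 66 branch applies.
R = 255 by definition for t ≤ 66.
G = 99.47·ln 26.52 − 161.1 = 99.47·3.2779 − 161.1 = 164.953.
B = 138.5·ln(26.52 − 10) − 305.0 = 138.5·ln 16.52 − 305.0 = 138.5·2.8046 − 305.0 = 83.433.
Rounded: (255, 165, 83).
In hex: #FFA553.

#FFA553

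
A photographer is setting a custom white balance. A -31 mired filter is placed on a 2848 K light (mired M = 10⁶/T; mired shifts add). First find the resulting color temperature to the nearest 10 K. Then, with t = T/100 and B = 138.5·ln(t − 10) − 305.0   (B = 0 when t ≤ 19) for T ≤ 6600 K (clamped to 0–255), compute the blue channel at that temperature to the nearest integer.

M_in = 10⁶/2848 = 351.12; M_out = 351.12 + (-31) = 320.12.
T_out = 10⁶/320.12 = 3123.8 K → 3120 K; t = 31.2.
B = 138.5·ln(31.2 − 10) − 305.0 = 138.5·ln 21.2 − 305.0 = 138.5·3.0540 − 305.0 = 117.979.
Rounded: 118.

118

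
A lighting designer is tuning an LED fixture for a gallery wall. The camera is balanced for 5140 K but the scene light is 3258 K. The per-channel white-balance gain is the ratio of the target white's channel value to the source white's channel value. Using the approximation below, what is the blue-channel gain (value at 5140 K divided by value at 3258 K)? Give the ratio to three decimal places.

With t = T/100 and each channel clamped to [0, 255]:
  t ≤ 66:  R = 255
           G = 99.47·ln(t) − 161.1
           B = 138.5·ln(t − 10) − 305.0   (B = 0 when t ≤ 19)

1.663

At 3258 K (t = 32.58):
  B = 138.5·ln(32.58 − 10) − 305.0 = 138.5·ln 22.58 − 305.0 = 138.5·3.1171 − 305.0 = 126.713.
At 5140 K (t = 51.4):
  B = 138.5·ln(51.4 − 10) − 305.0 = 138.5·ln 41.4 − 305.0 = 138.5·3.7233 − 305.0 = 210.674.
Gain = 210.674 / 126.713 = 1.6626 → 1.663.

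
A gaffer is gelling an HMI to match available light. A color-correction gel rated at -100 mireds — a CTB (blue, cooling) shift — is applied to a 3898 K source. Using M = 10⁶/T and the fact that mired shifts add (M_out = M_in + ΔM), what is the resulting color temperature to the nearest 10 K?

M_in = 10⁶/3898 = 256.54 mireds.
M_out = 256.54 + (-100) = 156.54 mireds.
T_out = 10⁶/156.54 = 6388.1 K → 6390 K.

6390 K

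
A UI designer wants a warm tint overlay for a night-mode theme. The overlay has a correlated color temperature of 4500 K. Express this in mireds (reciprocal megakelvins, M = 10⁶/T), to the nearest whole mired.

M = 10⁶ / 4500 = 222.222 → 222 mireds.

222 mireds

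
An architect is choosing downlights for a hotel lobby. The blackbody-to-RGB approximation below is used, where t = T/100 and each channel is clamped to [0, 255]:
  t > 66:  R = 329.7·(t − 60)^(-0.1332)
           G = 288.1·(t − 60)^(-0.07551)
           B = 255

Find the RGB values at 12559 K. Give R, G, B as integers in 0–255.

R=189, G=210, B=255

t = 12559/100 = 125.59; the t > 66 branch applies.
R = 329.7·(125.59 − 60)^(-0.1332) = 329.7·65.59^(-0.1332) = 329.7·0.57279 = 188.850.
G = 288.1·(125.59 − 60)^(-0.07551) = 288.1·65.59^(-0.07551) = 288.1·0.72914 = 210.065.
B = 255 by definition for t > 66.
Rounded: (189, 210, 255).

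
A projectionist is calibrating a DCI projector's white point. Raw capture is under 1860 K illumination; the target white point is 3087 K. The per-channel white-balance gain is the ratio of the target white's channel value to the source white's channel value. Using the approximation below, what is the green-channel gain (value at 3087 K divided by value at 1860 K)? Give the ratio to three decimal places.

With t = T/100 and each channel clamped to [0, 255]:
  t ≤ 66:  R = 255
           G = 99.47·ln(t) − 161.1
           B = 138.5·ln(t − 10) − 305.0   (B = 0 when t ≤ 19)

1.389

At 1860 K (t = 18.6):
  G = 99.47·ln 18.6 − 161.1 = 99.47·2.9232 − 161.1 = 129.667.
At 3087 K (t = 30.87):
  G = 99.47·ln 30.87 − 161.1 = 99.47·3.4298 − 161.1 = 180.061.
Gain = 180.061 / 129.667 = 1.3886 → 1.389.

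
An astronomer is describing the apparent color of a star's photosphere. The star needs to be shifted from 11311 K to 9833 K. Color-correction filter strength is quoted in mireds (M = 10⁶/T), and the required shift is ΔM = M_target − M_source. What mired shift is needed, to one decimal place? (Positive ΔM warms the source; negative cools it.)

M_source = 10⁶/11311 = 88.410; M_target = 10⁶/9833 = 101.698.
ΔM = 101.698 − 88.410 = 13.289 → +13.3 mireds, a warming shift.

+13.3 mireds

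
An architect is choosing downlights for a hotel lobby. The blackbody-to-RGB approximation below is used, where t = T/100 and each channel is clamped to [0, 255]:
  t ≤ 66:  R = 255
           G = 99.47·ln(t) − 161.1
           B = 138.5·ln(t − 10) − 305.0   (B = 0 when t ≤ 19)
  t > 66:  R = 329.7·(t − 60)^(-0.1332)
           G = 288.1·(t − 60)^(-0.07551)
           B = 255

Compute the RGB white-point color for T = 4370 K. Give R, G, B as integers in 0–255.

t = 4370/100 = 43.7; the t ≤ 66 branch applies.
R = 255 by definition for t ≤ 66.
G = 99.47·ln 43.7 − 161.1 = 99.47·3.7773 − 161.1 = 214.633.
B = 138.5·ln(43.7 − 10) − 305.0 = 138.5·ln 33.7 − 305.0 = 138.5·3.5175 − 305.0 = 182.173.
Rounded: (255, 215, 182).

R=255, G=215, B=182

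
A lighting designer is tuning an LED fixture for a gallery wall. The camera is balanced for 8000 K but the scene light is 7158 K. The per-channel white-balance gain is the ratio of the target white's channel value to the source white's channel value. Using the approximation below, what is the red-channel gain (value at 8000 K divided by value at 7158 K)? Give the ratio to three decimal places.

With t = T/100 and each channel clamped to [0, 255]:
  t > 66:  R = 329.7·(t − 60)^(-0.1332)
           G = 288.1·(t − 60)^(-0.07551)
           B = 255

At 7158 K (t = 71.58):
  R = 329.7·(71.58 − 60)^(-0.1332) = 329.7·11.58^(-0.1332) = 329.7·0.72163 = 237.921.
At 8000 K (t = 80):
  R = 329.7·(80 − 60)^(-0.1332) = 329.7·20^(-0.1332) = 329.7·0.67097 = 221.219.
Gain = 221.219 / 237.921 = 0.9298 → 0.930.

0.930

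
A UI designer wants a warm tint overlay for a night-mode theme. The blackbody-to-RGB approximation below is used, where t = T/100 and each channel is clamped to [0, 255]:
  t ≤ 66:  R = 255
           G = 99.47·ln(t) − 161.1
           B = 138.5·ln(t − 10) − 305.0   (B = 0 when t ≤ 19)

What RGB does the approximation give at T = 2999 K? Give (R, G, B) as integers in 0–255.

(255, 177, 110)

t = 2999/100 = 29.99; the t ≤ 66 branch applies.
R = 255 by definition for t ≤ 66.
G = 99.47·ln 29.99 − 161.1 = 99.47·3.4009 − 161.1 = 177.184.
B = 138.5·ln(29.99 − 10) − 305.0 = 138.5·ln 19.99 − 305.0 = 138.5·2.9952 − 305.0 = 109.840.
Rounded: (255, 177, 110).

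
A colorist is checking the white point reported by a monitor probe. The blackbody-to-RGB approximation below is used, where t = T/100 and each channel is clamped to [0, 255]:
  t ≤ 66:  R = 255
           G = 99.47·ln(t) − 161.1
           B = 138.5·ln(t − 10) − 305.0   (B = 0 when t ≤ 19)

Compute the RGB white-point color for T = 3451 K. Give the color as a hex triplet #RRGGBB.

t = 3451/100 = 34.51; the t ≤ 66 branch applies.
R = 255 by definition for t ≤ 66.
G = 99.47·ln 34.51 − 161.1 = 99.47·3.5412 − 161.1 = 191.148.
B = 138.5·ln(34.51 − 10) − 305.0 = 138.5·ln 24.51 − 305.0 = 138.5·3.1991 − 305.0 = 138.073.
Rounded: (255, 191, 138).
In hex: #FFBF8A.

#FFBF8A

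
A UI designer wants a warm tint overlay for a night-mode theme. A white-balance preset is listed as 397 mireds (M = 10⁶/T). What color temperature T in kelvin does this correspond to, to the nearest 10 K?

2520 K

T = 10⁶ / 397 = 2518.89 K → 2520 K.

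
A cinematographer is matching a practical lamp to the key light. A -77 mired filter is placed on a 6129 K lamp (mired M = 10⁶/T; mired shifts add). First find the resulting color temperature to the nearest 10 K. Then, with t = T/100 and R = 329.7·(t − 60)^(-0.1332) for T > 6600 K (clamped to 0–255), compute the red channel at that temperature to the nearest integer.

M_in = 10⁶/6129 = 163.16; M_out = 163.16 + (-77) = 86.16.
T_out = 10⁶/86.16 = 11606.5 K → 11610 K; t = 116.1.
R = 329.7·(116.1 − 60)^(-0.1332) = 329.7·56.1^(-0.1332) = 329.7·0.58484 = 192.822.
Rounded: 193.

193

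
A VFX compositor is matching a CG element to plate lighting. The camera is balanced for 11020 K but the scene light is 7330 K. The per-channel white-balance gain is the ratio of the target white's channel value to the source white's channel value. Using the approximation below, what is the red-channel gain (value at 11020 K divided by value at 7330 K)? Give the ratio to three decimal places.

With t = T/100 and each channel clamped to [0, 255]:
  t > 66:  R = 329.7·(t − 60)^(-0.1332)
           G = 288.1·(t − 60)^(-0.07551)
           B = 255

0.838

At 7330 K (t = 73.3):
  R = 329.7·(73.3 − 60)^(-0.1332) = 329.7·13.3^(-0.1332) = 329.7·0.70844 = 233.573.
At 11020 K (t = 110.2):
  R = 329.7·(110.2 − 60)^(-0.1332) = 329.7·50.2^(-0.1332) = 329.7·0.59356 = 195.697.
Gain = 195.697 / 233.573 = 0.8378 → 0.838.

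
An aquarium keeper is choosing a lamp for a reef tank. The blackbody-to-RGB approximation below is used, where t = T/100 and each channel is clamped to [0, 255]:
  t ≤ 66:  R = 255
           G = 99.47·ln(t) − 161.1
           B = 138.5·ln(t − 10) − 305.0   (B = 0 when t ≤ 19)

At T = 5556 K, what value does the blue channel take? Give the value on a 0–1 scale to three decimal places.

t = 5556/100 = 55.56; the t ≤ 66 branch applies.
B = 138.5·ln(55.56 − 10) − 305.0 = 138.5·ln 45.56 − 305.0 = 138.5·3.8190 − 305.0 = 223.936.
On a 0–1 scale: 223.936/255 = 0.8782 → 0.878.

0.878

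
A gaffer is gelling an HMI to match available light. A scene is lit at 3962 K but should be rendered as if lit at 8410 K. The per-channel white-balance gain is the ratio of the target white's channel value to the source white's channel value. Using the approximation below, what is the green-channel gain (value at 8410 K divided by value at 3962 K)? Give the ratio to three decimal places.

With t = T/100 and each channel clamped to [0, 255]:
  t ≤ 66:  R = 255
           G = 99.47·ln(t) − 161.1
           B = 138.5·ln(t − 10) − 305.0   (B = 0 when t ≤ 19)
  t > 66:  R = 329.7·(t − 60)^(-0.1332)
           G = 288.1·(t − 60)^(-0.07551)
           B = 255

1.106

At 3962 K (t = 39.62):
  G = 99.47·ln 39.62 − 161.1 = 99.47·3.6793 − 161.1 = 204.883.
At 8410 K (t = 84.1):
  G = 288.1·(84.1 − 60)^(-0.07551) = 288.1·24.1^(-0.07551) = 288.1·0.78640 = 226.562.
Gain = 226.562 / 204.883 = 1.1058 → 1.106.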